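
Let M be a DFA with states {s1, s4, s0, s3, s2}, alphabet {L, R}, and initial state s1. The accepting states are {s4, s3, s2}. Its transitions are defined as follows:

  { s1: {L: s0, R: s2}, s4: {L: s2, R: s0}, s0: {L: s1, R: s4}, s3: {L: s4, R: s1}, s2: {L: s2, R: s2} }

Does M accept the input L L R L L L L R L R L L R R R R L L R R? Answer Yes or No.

Trace: s1 -L-> s0 -L-> s1 -R-> s2 -L-> s2 -L-> s2 -L-> s2 -L-> s2 -R-> s2 -L-> s2 -R-> s2 -L-> s2 -L-> s2 -R-> s2 -R-> s2 -R-> s2 -R-> s2 -L-> s2 -L-> s2 -R-> s2 -R-> s2
End state s2 is accepting.

Yes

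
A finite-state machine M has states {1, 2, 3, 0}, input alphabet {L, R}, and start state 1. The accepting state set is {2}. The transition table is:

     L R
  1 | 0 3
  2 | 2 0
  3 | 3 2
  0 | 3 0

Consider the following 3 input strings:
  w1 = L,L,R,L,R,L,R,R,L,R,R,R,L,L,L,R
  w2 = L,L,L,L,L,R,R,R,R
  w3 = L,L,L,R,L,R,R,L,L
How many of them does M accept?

1

w1:
  start at 1
  read 'L': 1 → 0
  read 'L': 0 → 3
  read 'R': 3 → 2
  read 'L': 2 → 2
  read 'R': 2 → 0
  read 'L': 0 → 3
  read 'R': 3 → 2
  read 'R': 2 → 0
  read 'L': 0 → 3
  read 'R': 3 → 2
  read 'R': 2 → 0
  read 'R': 0 → 0
  read 'L': 0 → 3
  read 'L': 3 → 3
  read 'L': 3 → 3
  read 'R': 3 → 2
  end 2, accepted
w2:
  start at 1
  read 'L': 1 → 0
  read 'L': 0 → 3
  read 'L': 3 → 3
  read 'L': 3 → 3
  read 'L': 3 → 3
  read 'R': 3 → 2
  read 'R': 2 → 0
  read 'R': 0 → 0
  read 'R': 0 → 0
  end 0, rejected
w3:
  start at 1
  read 'L': 1 → 0
  read 'L': 0 → 3
  read 'L': 3 → 3
  read 'R': 3 → 2
  read 'L': 2 → 2
  read 'R': 2 → 0
  read 'R': 0 → 0
  read 'L': 0 → 3
  read 'L': 3 → 3
  end 3, rejected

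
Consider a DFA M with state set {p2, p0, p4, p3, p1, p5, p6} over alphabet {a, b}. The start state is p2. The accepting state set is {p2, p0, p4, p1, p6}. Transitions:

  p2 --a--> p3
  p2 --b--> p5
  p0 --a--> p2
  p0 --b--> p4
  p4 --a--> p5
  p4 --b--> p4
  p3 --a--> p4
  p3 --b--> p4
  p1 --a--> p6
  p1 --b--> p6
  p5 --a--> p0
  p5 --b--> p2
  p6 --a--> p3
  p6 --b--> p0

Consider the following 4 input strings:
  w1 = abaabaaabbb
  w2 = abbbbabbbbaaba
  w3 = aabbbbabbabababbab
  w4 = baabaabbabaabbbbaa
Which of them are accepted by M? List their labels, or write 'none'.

w1: p2 → p3 → p4 → p5 → p0 → p4 → p5 → p0 → p2 → p5 → p2 → p5  → end p5, rejected
w2: p2 → p3 → p4 → p4 → p4 → p4 → p5 → p2 → p5 → p2 → p5 → p0 → p2 → p5 → p0  → end p0, accepted
w3: p2 → p3 → p4 → p4 → p4 → p4 → p4 → p5 → p2 → p5 → p0 → p4 → p5 → p2 → p3 → p4 → p4 → p5 → p2  → end p2, accepted
w4: p2 → p5 → p0 → p2 → p5 → p0 → p2 → p5 → p2 → p3 → p4 → p5 → p0 → p4 → p4 → p4 → p4 → p5 → p0  → end p0, accepted

w2, w3, w4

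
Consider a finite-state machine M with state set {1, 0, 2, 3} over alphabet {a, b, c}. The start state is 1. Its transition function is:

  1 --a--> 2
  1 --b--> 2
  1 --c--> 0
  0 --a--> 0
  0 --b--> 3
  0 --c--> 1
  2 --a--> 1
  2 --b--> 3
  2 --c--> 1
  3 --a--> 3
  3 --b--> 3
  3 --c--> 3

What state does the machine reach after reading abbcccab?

Trace: 1 -a-> 2 -b-> 3 -b-> 3 -c-> 3 -c-> 3 -c-> 3 -a-> 3 -b-> 3

3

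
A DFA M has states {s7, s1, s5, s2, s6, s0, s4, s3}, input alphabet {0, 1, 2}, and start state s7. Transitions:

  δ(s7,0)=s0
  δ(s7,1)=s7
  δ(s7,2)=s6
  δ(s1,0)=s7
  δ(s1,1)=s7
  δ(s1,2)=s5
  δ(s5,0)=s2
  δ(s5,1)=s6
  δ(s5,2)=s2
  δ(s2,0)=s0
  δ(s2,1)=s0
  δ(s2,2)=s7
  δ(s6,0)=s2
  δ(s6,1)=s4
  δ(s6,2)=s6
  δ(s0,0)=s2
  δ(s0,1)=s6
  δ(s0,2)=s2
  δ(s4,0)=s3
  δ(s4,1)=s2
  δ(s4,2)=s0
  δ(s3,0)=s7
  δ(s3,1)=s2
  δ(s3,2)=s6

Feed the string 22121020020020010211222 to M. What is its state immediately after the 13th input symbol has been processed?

s7 → s6 → s6 → s4 → s0 → s6 → s2 → s7 → s0 → s2 → s7 → s0 → s2 → s7
After 13 symbols: s7.

s7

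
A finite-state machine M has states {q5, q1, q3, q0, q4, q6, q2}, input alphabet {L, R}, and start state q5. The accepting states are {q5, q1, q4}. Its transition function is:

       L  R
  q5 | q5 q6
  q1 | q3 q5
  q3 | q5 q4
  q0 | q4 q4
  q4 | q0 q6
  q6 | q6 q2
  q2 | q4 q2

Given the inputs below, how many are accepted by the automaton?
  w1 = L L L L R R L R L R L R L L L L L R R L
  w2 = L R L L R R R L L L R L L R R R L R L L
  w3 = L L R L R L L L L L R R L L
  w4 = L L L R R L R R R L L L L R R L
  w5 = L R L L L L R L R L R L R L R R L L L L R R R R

1

w1: Trace: q5 -L-> q5 -L-> q5 -L-> q5 -L-> q5 -R-> q6 -R-> q2 -L-> q4 -R-> q6 -L-> q6 -R-> q2 -L-> q4 -R-> q6 -L-> q6 -L-> q6 -L-> q6 -L-> q6 -L-> q6 -R-> q2 -R-> q2 -L-> q4  → end q4, accepted
w2: Trace: q5 -L-> q5 -R-> q6 -L-> q6 -L-> q6 -R-> q2 -R-> q2 -R-> q2 -L-> q4 -L-> q0 -L-> q4 -R-> q6 -L-> q6 -L-> q6 -R-> q2 -R-> q2 -R-> q2 -L-> q4 -R-> q6 -L-> q6 -L-> q6  → end q6, rejected
w3: Trace: q5 -L-> q5 -L-> q5 -R-> q6 -L-> q6 -R-> q2 -L-> q4 -L-> q0 -L-> q4 -L-> q0 -L-> q4 -R-> q6 -R-> q2 -L-> q4 -L-> q0  → end q0, rejected
w4: Trace: q5 -L-> q5 -L-> q5 -L-> q5 -R-> q6 -R-> q2 -L-> q4 -R-> q6 -R-> q2 -R-> q2 -L-> q4 -L-> q0 -L-> q4 -L-> q0 -R-> q4 -R-> q6 -L-> q6  → end q6, rejected
w5: Trace: q5 -L-> q5 -R-> q6 -L-> q6 -L-> q6 -L-> q6 -L-> q6 -R-> q2 -L-> q4 -R-> q6 -L-> q6 -R-> q2 -L-> q4 -R-> q6 -L-> q6 -R-> q2 -R-> q2 -L-> q4 -L-> q0 -L-> q4 -L-> q0 -R-> q4 -R-> q6 -R-> q2 -R-> q2  → end q2, rejected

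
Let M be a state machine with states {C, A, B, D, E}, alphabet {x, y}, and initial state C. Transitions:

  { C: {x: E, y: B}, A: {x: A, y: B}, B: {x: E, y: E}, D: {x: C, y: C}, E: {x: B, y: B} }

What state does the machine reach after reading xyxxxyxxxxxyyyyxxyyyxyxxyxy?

Trace: C -x-> E -y-> B -x-> E -x-> B -x-> E -y-> B -x-> E -x-> B -x-> E -x-> B -x-> E -y-> B -y-> E -y-> B -y-> E -x-> B -x-> E -y-> B -y-> E -y-> B -x-> E -y-> B -x-> E -x-> B -y-> E -x-> B -y-> E

E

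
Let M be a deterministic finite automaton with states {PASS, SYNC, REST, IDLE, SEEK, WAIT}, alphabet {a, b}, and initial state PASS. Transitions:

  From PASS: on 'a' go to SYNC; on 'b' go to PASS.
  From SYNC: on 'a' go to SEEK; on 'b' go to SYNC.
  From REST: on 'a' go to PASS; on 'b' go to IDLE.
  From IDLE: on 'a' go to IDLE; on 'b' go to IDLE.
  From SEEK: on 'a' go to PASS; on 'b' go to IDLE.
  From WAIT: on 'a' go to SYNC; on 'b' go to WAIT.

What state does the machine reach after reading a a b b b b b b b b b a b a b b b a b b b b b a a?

IDLE

Trace: PASS -a-> SYNC -a-> SEEK -b-> IDLE -b-> IDLE -b-> IDLE -b-> IDLE -b-> IDLE -b-> IDLE -b-> IDLE -b-> IDLE -b-> IDLE -a-> IDLE -b-> IDLE -a-> IDLE -b-> IDLE -b-> IDLE -b-> IDLE -a-> IDLE -b-> IDLE -b-> IDLE -b-> IDLE -b-> IDLE -b-> IDLE -a-> IDLE -a-> IDLE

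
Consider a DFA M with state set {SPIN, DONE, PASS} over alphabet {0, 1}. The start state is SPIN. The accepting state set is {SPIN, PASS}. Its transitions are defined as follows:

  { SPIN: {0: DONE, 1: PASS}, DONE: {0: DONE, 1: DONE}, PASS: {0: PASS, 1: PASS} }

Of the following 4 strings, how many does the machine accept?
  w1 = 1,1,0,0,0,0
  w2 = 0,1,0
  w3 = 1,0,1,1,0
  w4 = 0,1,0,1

w1: Trace: SPIN -1-> PASS -1-> PASS -0-> PASS -0-> PASS -0-> PASS -0-> PASS  → end PASS, accepted
w2: Trace: SPIN -0-> DONE -1-> DONE -0-> DONE  → end DONE, rejected
w3: Trace: SPIN -1-> PASS -0-> PASS -1-> PASS -1-> PASS -0-> PASS  → end PASS, accepted
w4: Trace: SPIN -0-> DONE -1-> DONE -0-> DONE -1-> DONE  → end DONE, rejected

2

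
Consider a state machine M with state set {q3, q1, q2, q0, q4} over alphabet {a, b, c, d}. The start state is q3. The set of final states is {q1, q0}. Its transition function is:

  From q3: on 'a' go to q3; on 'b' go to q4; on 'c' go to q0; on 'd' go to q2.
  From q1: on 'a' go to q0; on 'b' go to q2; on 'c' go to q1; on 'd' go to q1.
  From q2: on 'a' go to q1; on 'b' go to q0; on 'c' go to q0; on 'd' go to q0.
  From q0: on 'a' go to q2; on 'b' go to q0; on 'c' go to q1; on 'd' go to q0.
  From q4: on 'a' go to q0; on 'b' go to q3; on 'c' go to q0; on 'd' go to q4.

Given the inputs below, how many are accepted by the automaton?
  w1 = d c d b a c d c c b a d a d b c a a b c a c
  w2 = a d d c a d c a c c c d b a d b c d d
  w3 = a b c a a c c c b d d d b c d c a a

w1: q3 → q2 → q0 → q0 → q0 → q2 → q0 → q0 → q1 → q1 → q2 → q1 → q1 → q0 → q0 → q0 → q1 → q0 → q2 → q0 → q1 → q0 → q1  → end q1, accepted
w2: q3 → q3 → q2 → q0 → q1 → q0 → q0 → q1 → q0 → q1 → q1 → q1 → q1 → q2 → q1 → q1 → q2 → q0 → q0 → q0  → end q0, accepted
w3: q3 → q3 → q4 → q0 → q2 → q1 → q1 → q1 → q1 → q2 → q0 → q0 → q0 → q0 → q1 → q1 → q1 → q0 → q2  → end q2, rejected

2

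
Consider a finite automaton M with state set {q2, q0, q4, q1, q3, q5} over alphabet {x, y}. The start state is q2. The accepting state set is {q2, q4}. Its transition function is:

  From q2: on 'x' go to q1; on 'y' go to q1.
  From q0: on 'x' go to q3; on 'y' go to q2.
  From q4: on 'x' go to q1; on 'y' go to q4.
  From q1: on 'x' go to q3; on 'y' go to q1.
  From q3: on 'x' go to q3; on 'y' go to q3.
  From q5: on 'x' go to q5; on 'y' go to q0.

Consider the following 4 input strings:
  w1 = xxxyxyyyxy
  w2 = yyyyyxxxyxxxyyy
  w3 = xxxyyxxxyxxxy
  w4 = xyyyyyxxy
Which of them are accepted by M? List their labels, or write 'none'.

none

w1:
  start at q2
  read 'x': q2 → q1
  read 'x': q1 → q3
  read 'x': q3 → q3
  read 'y': q3 → q3
  read 'x': q3 → q3
  read 'y': q3 → q3
  read 'y': q3 → q3
  read 'y': q3 → q3
  read 'x': q3 → q3
  read 'y': q3 → q3
  end q3, rejected
w2:
  start at q2
  read 'y': q2 → q1
  read 'y': q1 → q1
  read 'y': q1 → q1
  read 'y': q1 → q1
  read 'y': q1 → q1
  read 'x': q1 → q3
  read 'x': q3 → q3
  read 'x': q3 → q3
  read 'y': q3 → q3
  read 'x': q3 → q3
  read 'x': q3 → q3
  read 'x': q3 → q3
  read 'y': q3 → q3
  read 'y': q3 → q3
  read 'y': q3 → q3
  end q3, rejected
w3:
  start at q2
  read 'x': q2 → q1
  read 'x': q1 → q3
  read 'x': q3 → q3
  read 'y': q3 → q3
  read 'y': q3 → q3
  read 'x': q3 → q3
  read 'x': q3 → q3
  read 'x': q3 → q3
  read 'y': q3 → q3
  read 'x': q3 → q3
  read 'x': q3 → q3
  read 'x': q3 → q3
  read 'y': q3 → q3
  end q3, rejected
w4:
  start at q2
  read 'x': q2 → q1
  read 'y': q1 → q1
  read 'y': q1 → q1
  read 'y': q1 → q1
  read 'y': q1 → q1
  read 'y': q1 → q1
  read 'x': q1 → q3
  read 'x': q3 → q3
  read 'y': q3 → q3
  end q3, rejected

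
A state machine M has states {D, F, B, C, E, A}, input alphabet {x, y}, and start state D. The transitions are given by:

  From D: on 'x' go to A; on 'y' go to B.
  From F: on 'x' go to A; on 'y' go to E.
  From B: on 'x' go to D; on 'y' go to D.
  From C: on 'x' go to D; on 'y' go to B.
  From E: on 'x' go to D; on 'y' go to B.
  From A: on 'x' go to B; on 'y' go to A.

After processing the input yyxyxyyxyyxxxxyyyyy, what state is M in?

Trace: D -y-> B -y-> D -x-> A -y-> A -x-> B -y-> D -y-> B -x-> D -y-> B -y-> D -x-> A -x-> B -x-> D -x-> A -y-> A -y-> A -y-> A -y-> A -y-> A

A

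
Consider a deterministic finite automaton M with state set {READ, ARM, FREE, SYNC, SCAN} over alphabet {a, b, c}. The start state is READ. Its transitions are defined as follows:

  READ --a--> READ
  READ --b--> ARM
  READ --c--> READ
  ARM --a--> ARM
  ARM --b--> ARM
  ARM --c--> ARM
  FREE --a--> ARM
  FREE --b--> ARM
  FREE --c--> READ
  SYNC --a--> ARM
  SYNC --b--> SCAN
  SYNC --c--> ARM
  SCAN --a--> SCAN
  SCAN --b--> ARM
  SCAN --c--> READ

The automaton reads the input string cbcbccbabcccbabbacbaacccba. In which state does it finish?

READ → READ → ARM → ARM → ARM → ARM → ARM → ARM → ARM → ARM → ARM → ARM → ARM → ARM → ARM → ARM → ARM → ARM → ARM → ARM → ARM → ARM → ARM → ARM → ARM → ARM → ARM

ARM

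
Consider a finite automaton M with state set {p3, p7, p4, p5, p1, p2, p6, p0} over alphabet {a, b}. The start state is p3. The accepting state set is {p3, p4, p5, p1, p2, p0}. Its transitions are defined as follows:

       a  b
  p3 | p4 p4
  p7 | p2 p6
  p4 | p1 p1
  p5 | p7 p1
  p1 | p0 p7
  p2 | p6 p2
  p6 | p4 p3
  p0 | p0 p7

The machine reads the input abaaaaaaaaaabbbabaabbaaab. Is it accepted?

p3 → p4 → p1 → p0 → p0 → p0 → p0 → p0 → p0 → p0 → p0 → p0 → p0 → p7 → p6 → p3 → p4 → p1 → p0 → p0 → p7 → p6 → p4 → p1 → p0 → p7
End state p7 is not accepting.

No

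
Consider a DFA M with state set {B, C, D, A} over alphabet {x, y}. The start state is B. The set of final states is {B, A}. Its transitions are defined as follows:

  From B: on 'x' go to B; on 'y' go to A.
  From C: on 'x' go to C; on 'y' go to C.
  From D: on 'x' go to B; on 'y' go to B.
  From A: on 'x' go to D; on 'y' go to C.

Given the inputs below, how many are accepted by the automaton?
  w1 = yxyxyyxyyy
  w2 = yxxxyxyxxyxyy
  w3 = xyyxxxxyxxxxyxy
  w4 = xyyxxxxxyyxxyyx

1

w1:
  start at B
  read 'y': B → A
  read 'x': A → D
  read 'y': D → B
  read 'x': B → B
  read 'y': B → A
  read 'y': A → C
  read 'x': C → C
  read 'y': C → C
  read 'y': C → C
  read 'y': C → C
  end C, rejected
w2:
  start at B
  read 'y': B → A
  read 'x': A → D
  read 'x': D → B
  read 'x': B → B
  read 'y': B → A
  read 'x': A → D
  read 'y': D → B
  read 'x': B → B
  read 'x': B → B
  read 'y': B → A
  read 'x': A → D
  read 'y': D → B
  read 'y': B → A
  end A, accepted
w3:
  start at B
  read 'x': B → B
  read 'y': B → A
  read 'y': A → C
  read 'x': C → C
  read 'x': C → C
  read 'x': C → C
  read 'x': C → C
  read 'y': C → C
  read 'x': C → C
  read 'x': C → C
  read 'x': C → C
  read 'x': C → C
  read 'y': C → C
  read 'x': C → C
  read 'y': C → C
  end C, rejected
w4:
  start at B
  read 'x': B → B
  read 'y': B → A
  read 'y': A → C
  read 'x': C → C
  read 'x': C → C
  read 'x': C → C
  read 'x': C → C
  read 'x': C → C
  read 'y': C → C
  read 'y': C → C
  read 'x': C → C
  read 'x': C → C
  read 'y': C → C
  read 'y': C → C
  read 'x': C → C
  end C, rejected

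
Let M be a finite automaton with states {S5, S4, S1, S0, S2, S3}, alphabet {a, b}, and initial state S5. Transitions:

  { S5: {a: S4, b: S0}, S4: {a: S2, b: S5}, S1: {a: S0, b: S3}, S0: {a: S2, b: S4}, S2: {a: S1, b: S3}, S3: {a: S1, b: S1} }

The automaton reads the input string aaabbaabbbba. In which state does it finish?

S0

S5 → S4 → S2 → S1 → S3 → S1 → S0 → S2 → S3 → S1 → S3 → S1 → S0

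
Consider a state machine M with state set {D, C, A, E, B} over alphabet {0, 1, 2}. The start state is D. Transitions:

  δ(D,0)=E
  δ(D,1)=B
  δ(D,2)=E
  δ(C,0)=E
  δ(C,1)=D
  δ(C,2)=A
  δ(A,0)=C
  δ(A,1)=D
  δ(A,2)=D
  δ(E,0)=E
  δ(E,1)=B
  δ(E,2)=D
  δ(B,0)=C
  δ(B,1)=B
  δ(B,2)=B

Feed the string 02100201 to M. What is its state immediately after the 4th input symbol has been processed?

D → E → D → B → C
After 4 symbols: C.

C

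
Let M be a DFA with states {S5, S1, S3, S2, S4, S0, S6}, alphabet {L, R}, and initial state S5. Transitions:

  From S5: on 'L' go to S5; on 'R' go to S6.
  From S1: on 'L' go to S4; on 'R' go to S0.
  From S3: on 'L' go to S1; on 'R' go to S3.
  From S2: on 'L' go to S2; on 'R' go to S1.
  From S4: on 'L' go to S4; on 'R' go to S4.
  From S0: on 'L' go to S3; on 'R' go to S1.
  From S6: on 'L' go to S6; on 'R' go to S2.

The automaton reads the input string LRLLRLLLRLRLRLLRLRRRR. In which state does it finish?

S4

start at S5
read 'L': S5 → S5
read 'R': S5 → S6
read 'L': S6 → S6
read 'L': S6 → S6
read 'R': S6 → S2
read 'L': S2 → S2
read 'L': S2 → S2
read 'L': S2 → S2
read 'R': S2 → S1
read 'L': S1 → S4
read 'R': S4 → S4
read 'L': S4 → S4
read 'R': S4 → S4
read 'L': S4 → S4
read 'L': S4 → S4
read 'R': S4 → S4
read 'L': S4 → S4
read 'R': S4 → S4
read 'R': S4 → S4
read 'R': S4 → S4
read 'R': S4 → S4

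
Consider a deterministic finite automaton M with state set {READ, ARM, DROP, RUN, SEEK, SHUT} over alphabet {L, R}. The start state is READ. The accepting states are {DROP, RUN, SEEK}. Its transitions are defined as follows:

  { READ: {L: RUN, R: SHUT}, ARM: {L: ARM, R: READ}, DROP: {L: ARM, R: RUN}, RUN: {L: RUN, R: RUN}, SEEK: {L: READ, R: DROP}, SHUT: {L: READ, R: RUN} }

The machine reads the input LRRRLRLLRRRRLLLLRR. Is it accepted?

READ → RUN → RUN → RUN → RUN → RUN → RUN → RUN → RUN → RUN → RUN → RUN → RUN → RUN → RUN → RUN → RUN → RUN → RUN
End state RUN is accepting.

Yes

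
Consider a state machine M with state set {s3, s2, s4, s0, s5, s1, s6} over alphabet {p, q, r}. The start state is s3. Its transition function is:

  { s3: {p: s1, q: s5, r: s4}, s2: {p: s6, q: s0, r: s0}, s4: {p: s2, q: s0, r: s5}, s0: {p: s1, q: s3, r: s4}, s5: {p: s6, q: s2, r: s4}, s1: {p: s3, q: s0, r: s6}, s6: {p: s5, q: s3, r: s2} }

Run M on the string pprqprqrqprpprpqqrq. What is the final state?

s0

s3 → s1 → s3 → s4 → s0 → s1 → s6 → s3 → s4 → s0 → s1 → s6 → s5 → s6 → s2 → s6 → s3 → s5 → s4 → s0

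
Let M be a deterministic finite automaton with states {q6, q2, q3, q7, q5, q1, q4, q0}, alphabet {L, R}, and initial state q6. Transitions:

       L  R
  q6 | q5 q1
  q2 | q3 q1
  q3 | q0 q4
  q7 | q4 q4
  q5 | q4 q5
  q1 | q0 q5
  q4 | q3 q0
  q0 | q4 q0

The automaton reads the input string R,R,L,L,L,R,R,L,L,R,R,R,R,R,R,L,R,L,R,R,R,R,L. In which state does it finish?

q4

start at q6
read 'R': q6 → q1
read 'R': q1 → q5
read 'L': q5 → q4
read 'L': q4 → q3
read 'L': q3 → q0
read 'R': q0 → q0
read 'R': q0 → q0
read 'L': q0 → q4
read 'L': q4 → q3
read 'R': q3 → q4
read 'R': q4 → q0
read 'R': q0 → q0
read 'R': q0 → q0
read 'R': q0 → q0
read 'R': q0 → q0
read 'L': q0 → q4
read 'R': q4 → q0
read 'L': q0 → q4
read 'R': q4 → q0
read 'R': q0 → q0
read 'R': q0 → q0
read 'R': q0 → q0
read 'L': q0 → q4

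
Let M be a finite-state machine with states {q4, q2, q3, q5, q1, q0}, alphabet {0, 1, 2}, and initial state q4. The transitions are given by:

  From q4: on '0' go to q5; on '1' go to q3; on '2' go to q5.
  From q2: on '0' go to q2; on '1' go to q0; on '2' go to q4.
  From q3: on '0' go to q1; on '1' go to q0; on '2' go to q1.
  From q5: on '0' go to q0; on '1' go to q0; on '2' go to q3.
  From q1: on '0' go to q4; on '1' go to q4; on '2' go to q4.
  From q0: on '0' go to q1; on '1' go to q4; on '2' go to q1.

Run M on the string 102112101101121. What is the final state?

q0

Trace: q4 -1-> q3 -0-> q1 -2-> q4 -1-> q3 -1-> q0 -2-> q1 -1-> q4 -0-> q5 -1-> q0 -1-> q4 -0-> q5 -1-> q0 -1-> q4 -2-> q5 -1-> q0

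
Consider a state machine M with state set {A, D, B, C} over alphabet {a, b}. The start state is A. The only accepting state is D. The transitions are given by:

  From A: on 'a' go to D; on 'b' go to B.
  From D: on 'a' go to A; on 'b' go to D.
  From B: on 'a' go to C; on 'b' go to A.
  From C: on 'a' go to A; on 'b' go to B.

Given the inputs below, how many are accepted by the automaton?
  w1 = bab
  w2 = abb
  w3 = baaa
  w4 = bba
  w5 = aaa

w1: A → B → C → B  → end B, rejected
w2: A → D → D → D  → end D, accepted
w3: A → B → C → A → D  → end D, accepted
w4: A → B → A → D  → end D, accepted
w5: A → D → A → D  → end D, accepted

4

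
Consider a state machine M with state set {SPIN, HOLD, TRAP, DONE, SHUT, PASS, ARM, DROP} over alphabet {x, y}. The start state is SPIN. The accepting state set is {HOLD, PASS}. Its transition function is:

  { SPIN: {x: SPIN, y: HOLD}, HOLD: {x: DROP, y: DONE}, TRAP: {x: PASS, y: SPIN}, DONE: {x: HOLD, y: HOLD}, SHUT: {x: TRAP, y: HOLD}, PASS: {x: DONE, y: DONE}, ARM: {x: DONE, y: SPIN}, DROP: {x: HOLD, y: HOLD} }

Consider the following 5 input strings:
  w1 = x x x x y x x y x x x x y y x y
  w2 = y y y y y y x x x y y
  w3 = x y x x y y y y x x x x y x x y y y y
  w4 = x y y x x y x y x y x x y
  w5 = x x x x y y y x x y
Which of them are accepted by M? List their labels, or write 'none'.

w2

w1: SPIN → SPIN → SPIN → SPIN → SPIN → HOLD → DROP → HOLD → DONE → HOLD → DROP → HOLD → DROP → HOLD → DONE → HOLD → DONE  → end DONE, rejected
w2: SPIN → HOLD → DONE → HOLD → DONE → HOLD → DONE → HOLD → DROP → HOLD → DONE → HOLD  → end HOLD, accepted
w3: SPIN → SPIN → HOLD → DROP → HOLD → DONE → HOLD → DONE → HOLD → DROP → HOLD → DROP → HOLD → DONE → HOLD → DROP → HOLD → DONE → HOLD → DONE  → end DONE, rejected
w4: SPIN → SPIN → HOLD → DONE → HOLD → DROP → HOLD → DROP → HOLD → DROP → HOLD → DROP → HOLD → DONE  → end DONE, rejected
w5: SPIN → SPIN → SPIN → SPIN → SPIN → HOLD → DONE → HOLD → DROP → HOLD → DONE  → end DONE, rejected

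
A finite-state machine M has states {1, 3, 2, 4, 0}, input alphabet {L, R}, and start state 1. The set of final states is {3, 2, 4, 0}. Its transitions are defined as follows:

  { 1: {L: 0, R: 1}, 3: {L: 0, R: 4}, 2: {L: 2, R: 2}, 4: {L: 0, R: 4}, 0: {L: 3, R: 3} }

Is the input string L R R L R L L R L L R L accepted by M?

1 → 0 → 3 → 4 → 0 → 3 → 0 → 3 → 4 → 0 → 3 → 4 → 0
End state 0 is accepting.

Yes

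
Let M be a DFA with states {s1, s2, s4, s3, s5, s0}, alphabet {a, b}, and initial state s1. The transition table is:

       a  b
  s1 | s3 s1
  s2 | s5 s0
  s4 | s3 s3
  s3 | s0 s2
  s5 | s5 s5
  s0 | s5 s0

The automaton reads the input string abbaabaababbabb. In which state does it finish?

s1 → s3 → s2 → s0 → s5 → s5 → s5 → s5 → s5 → s5 → s5 → s5 → s5 → s5 → s5 → s5

s5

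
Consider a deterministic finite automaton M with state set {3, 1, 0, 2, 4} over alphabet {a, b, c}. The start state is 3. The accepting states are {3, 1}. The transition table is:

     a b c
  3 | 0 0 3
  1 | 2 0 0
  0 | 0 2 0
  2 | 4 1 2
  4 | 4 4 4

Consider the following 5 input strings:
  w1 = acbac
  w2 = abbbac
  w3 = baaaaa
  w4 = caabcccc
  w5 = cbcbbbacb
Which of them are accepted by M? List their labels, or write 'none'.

w1: Trace: 3 -a-> 0 -c-> 0 -b-> 2 -a-> 4 -c-> 4  → end 4, rejected
w2: Trace: 3 -a-> 0 -b-> 2 -b-> 1 -b-> 0 -a-> 0 -c-> 0  → end 0, rejected
w3: Trace: 3 -b-> 0 -a-> 0 -a-> 0 -a-> 0 -a-> 0 -a-> 0  → end 0, rejected
w4: Trace: 3 -c-> 3 -a-> 0 -a-> 0 -b-> 2 -c-> 2 -c-> 2 -c-> 2 -c-> 2  → end 2, rejected
w5: Trace: 3 -c-> 3 -b-> 0 -c-> 0 -b-> 2 -b-> 1 -b-> 0 -a-> 0 -c-> 0 -b-> 2  → end 2, rejected

none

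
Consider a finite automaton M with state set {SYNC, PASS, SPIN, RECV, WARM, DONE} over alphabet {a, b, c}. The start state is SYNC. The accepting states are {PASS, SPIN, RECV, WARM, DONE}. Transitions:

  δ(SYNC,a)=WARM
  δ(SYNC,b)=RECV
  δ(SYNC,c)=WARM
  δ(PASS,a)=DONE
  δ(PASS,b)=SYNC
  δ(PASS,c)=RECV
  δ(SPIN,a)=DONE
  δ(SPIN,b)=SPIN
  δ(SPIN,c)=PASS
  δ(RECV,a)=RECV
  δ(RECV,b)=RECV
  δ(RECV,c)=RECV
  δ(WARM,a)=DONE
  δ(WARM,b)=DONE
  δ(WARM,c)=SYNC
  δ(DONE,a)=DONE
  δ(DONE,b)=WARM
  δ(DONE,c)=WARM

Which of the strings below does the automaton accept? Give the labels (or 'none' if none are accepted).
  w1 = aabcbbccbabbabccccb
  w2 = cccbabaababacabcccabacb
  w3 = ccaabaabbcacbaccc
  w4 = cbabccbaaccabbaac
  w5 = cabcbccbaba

w1, w2, w3, w4, w5

w1:
  start at SYNC
  read 'a': SYNC → WARM
  read 'a': WARM → DONE
  read 'b': DONE → WARM
  read 'c': WARM → SYNC
  read 'b': SYNC → RECV
  read 'b': RECV → RECV
  read 'c': RECV → RECV
  read 'c': RECV → RECV
  read 'b': RECV → RECV
  read 'a': RECV → RECV
  read 'b': RECV → RECV
  read 'b': RECV → RECV
  read 'a': RECV → RECV
  read 'b': RECV → RECV
  read 'c': RECV → RECV
  read 'c': RECV → RECV
  read 'c': RECV → RECV
  read 'c': RECV → RECV
  read 'b': RECV → RECV
  end RECV, accepted
w2:
  start at SYNC
  read 'c': SYNC → WARM
  read 'c': WARM → SYNC
  read 'c': SYNC → WARM
  read 'b': WARM → DONE
  read 'a': DONE → DONE
  read 'b': DONE → WARM
  read 'a': WARM → DONE
  read 'a': DONE → DONE
  read 'b': DONE → WARM
  read 'a': WARM → DONE
  read 'b': DONE → WARM
  read 'a': WARM → DONE
  read 'c': DONE → WARM
  read 'a': WARM → DONE
  read 'b': DONE → WARM
  read 'c': WARM → SYNC
  read 'c': SYNC → WARM
  read 'c': WARM → SYNC
  read 'a': SYNC → WARM
  read 'b': WARM → DONE
  read 'a': DONE → DONE
  read 'c': DONE → WARM
  read 'b': WARM → DONE
  end DONE, accepted
w3:
  start at SYNC
  read 'c': SYNC → WARM
  read 'c': WARM → SYNC
  read 'a': SYNC → WARM
  read 'a': WARM → DONE
  read 'b': DONE → WARM
  read 'a': WARM → DONE
  read 'a': DONE → DONE
  read 'b': DONE → WARM
  read 'b': WARM → DONE
  read 'c': DONE → WARM
  read 'a': WARM → DONE
  read 'c': DONE → WARM
  read 'b': WARM → DONE
  read 'a': DONE → DONE
  read 'c': DONE → WARM
  read 'c': WARM → SYNC
  read 'c': SYNC → WARM
  end WARM, accepted
w4:
  start at SYNC
  read 'c': SYNC → WARM
  read 'b': WARM → DONE
  read 'a': DONE → DONE
  read 'b': DONE → WARM
  read 'c': WARM → SYNC
  read 'c': SYNC → WARM
  read 'b': WARM → DONE
  read 'a': DONE → DONE
  read 'a': DONE → DONE
  read 'c': DONE → WARM
  read 'c': WARM → SYNC
  read 'a': SYNC → WARM
  read 'b': WARM → DONE
  read 'b': DONE → WARM
  read 'a': WARM → DONE
  read 'a': DONE → DONE
  read 'c': DONE → WARM
  end WARM, accepted
w5:
  start at SYNC
  read 'c': SYNC → WARM
  read 'a': WARM → DONE
  read 'b': DONE → WARM
  read 'c': WARM → SYNC
  read 'b': SYNC → RECV
  read 'c': RECV → RECV
  read 'c': RECV → RECV
  read 'b': RECV → RECV
  read 'a': RECV → RECV
  read 'b': RECV → RECV
  read 'a': RECV → RECV
  end RECV, accepted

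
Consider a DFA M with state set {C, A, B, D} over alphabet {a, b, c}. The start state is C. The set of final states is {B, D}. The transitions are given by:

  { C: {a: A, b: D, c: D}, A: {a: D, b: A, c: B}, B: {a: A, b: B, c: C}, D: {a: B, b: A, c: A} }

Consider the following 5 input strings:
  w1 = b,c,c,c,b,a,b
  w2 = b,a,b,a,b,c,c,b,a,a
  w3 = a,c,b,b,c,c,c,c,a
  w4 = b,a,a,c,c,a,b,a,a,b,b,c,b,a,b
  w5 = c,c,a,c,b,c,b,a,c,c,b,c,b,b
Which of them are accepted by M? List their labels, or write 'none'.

w1: Trace: C -b-> D -c-> A -c-> B -c-> C -b-> D -a-> B -b-> B  → end B, accepted
w2: Trace: C -b-> D -a-> B -b-> B -a-> A -b-> A -c-> B -c-> C -b-> D -a-> B -a-> A  → end A, rejected
w3: Trace: C -a-> A -c-> B -b-> B -b-> B -c-> C -c-> D -c-> A -c-> B -a-> A  → end A, rejected
w4: Trace: C -b-> D -a-> B -a-> A -c-> B -c-> C -a-> A -b-> A -a-> D -a-> B -b-> B -b-> B -c-> C -b-> D -a-> B -b-> B  → end B, accepted
w5: Trace: C -c-> D -c-> A -a-> D -c-> A -b-> A -c-> B -b-> B -a-> A -c-> B -c-> C -b-> D -c-> A -b-> A -b-> A  → end A, rejected

w1, w4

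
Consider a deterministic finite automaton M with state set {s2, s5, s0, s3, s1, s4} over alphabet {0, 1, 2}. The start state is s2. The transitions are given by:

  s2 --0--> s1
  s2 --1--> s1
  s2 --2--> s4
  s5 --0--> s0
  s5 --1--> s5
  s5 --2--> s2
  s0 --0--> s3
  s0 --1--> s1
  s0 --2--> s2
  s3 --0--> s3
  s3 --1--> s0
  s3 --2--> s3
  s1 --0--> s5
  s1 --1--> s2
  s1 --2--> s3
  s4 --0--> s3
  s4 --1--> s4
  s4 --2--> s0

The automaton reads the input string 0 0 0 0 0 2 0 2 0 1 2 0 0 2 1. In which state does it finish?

start at s2
read '0': s2 → s1
read '0': s1 → s5
read '0': s5 → s0
read '0': s0 → s3
read '0': s3 → s3
read '2': s3 → s3
read '0': s3 → s3
read '2': s3 → s3
read '0': s3 → s3
read '1': s3 → s0
read '2': s0 → s2
read '0': s2 → s1
read '0': s1 → s5
read '2': s5 → s2
read '1': s2 → s1

s1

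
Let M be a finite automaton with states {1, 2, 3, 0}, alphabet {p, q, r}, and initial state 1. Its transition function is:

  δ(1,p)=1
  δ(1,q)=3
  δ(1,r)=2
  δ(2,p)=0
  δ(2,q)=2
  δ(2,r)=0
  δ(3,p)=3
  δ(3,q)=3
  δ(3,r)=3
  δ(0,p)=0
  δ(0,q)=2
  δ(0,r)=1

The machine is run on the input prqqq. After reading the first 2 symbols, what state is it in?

start at 1
read 'p': 1 → 1
read 'r': 1 → 2
After 2 symbols: 2.

2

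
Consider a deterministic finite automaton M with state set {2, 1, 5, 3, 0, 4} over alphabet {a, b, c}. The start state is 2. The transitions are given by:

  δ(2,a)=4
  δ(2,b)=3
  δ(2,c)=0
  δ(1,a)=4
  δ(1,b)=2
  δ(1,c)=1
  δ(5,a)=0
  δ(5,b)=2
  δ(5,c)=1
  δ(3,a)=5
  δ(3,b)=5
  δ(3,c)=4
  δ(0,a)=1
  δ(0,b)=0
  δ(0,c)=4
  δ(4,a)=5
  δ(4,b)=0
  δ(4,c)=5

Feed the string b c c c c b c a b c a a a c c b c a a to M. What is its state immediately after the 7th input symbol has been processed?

0

start at 2
read 'b': 2 → 3
read 'c': 3 → 4
read 'c': 4 → 5
read 'c': 5 → 1
read 'c': 1 → 1
read 'b': 1 → 2
read 'c': 2 → 0
After 7 symbols: 0.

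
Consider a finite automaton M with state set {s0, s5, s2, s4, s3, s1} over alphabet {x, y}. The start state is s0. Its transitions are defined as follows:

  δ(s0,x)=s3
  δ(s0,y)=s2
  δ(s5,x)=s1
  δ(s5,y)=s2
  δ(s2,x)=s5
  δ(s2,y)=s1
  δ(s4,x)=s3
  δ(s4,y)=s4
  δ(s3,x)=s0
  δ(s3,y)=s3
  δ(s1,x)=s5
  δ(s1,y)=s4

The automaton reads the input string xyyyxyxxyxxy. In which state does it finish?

s0 → s3 → s3 → s3 → s3 → s0 → s2 → s5 → s1 → s4 → s3 → s0 → s2

s2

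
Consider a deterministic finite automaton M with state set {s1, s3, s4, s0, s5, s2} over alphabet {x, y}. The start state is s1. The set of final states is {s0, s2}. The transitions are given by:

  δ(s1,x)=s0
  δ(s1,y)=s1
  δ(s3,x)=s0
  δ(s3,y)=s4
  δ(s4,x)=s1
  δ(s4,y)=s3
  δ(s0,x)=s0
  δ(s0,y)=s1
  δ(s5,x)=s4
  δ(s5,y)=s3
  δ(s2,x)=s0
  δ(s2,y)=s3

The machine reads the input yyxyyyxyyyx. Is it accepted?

Yes

Trace: s1 -y-> s1 -y-> s1 -x-> s0 -y-> s1 -y-> s1 -y-> s1 -x-> s0 -y-> s1 -y-> s1 -y-> s1 -x-> s0
End state s0 is accepting.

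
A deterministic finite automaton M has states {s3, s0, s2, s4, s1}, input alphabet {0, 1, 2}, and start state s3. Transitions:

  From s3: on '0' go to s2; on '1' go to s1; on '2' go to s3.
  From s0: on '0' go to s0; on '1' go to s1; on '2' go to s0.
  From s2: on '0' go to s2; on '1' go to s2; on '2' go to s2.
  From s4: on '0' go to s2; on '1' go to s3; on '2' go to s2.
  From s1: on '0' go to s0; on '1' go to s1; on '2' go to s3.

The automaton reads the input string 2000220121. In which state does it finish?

s3 → s3 → s2 → s2 → s2 → s2 → s2 → s2 → s2 → s2 → s2

s2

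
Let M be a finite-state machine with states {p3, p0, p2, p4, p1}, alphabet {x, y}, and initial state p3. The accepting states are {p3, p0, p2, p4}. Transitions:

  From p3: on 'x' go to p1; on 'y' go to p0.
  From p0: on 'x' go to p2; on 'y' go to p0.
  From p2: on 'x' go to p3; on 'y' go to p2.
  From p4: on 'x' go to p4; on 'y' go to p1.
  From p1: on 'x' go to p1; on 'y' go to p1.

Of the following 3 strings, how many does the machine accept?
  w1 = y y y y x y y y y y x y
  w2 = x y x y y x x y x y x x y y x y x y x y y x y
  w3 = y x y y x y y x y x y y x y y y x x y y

1

w1: p3 → p0 → p0 → p0 → p0 → p2 → p2 → p2 → p2 → p2 → p2 → p3 → p0  → end p0, accepted
w2: p3 → p1 → p1 → p1 → p1 → p1 → p1 → p1 → p1 → p1 → p1 → p1 → p1 → p1 → p1 → p1 → p1 → p1 → p1 → p1 → p1 → p1 → p1 → p1  → end p1, rejected
w3: p3 → p0 → p2 → p2 → p2 → p3 → p0 → p0 → p2 → p2 → p3 → p0 → p0 → p2 → p2 → p2 → p2 → p3 → p1 → p1 → p1  → end p1, rejected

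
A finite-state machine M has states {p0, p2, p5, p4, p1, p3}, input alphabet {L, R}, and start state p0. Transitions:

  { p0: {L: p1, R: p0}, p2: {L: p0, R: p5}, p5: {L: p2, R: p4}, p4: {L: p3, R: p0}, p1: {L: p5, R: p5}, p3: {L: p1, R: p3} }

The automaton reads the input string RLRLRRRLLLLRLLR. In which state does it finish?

p0 → p0 → p1 → p5 → p2 → p5 → p4 → p0 → p1 → p5 → p2 → p0 → p0 → p1 → p5 → p4

p4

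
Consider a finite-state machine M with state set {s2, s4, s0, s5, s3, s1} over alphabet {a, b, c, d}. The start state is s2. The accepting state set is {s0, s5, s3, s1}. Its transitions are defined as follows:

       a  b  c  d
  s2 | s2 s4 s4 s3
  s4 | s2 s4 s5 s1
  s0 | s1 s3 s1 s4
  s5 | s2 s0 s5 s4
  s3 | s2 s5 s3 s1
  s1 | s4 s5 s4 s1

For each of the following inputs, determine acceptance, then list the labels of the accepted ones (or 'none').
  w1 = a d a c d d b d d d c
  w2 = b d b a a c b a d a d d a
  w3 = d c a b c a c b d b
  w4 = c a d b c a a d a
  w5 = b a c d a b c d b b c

w1: Trace: s2 -a-> s2 -d-> s3 -a-> s2 -c-> s4 -d-> s1 -d-> s1 -b-> s5 -d-> s4 -d-> s1 -d-> s1 -c-> s4  → end s4, rejected
w2: Trace: s2 -b-> s4 -d-> s1 -b-> s5 -a-> s2 -a-> s2 -c-> s4 -b-> s4 -a-> s2 -d-> s3 -a-> s2 -d-> s3 -d-> s1 -a-> s4  → end s4, rejected
w3: Trace: s2 -d-> s3 -c-> s3 -a-> s2 -b-> s4 -c-> s5 -a-> s2 -c-> s4 -b-> s4 -d-> s1 -b-> s5  → end s5, accepted
w4: Trace: s2 -c-> s4 -a-> s2 -d-> s3 -b-> s5 -c-> s5 -a-> s2 -a-> s2 -d-> s3 -a-> s2  → end s2, rejected
w5: Trace: s2 -b-> s4 -a-> s2 -c-> s4 -d-> s1 -a-> s4 -b-> s4 -c-> s5 -d-> s4 -b-> s4 -b-> s4 -c-> s5  → end s5, accepted

w3, w5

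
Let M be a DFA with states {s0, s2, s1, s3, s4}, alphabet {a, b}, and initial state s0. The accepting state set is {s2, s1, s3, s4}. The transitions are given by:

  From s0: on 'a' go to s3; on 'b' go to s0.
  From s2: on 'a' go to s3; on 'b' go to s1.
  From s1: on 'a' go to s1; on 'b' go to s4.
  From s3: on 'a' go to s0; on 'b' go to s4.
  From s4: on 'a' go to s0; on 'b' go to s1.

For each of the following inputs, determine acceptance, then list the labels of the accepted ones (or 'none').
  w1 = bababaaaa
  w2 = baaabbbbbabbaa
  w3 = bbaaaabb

w1: s0 → s0 → s3 → s4 → s0 → s0 → s3 → s0 → s3 → s0  → end s0, rejected
w2: s0 → s0 → s3 → s0 → s3 → s4 → s1 → s4 → s1 → s4 → s0 → s0 → s0 → s3 → s0  → end s0, rejected
w3: s0 → s0 → s0 → s3 → s0 → s3 → s0 → s0 → s0  → end s0, rejected

none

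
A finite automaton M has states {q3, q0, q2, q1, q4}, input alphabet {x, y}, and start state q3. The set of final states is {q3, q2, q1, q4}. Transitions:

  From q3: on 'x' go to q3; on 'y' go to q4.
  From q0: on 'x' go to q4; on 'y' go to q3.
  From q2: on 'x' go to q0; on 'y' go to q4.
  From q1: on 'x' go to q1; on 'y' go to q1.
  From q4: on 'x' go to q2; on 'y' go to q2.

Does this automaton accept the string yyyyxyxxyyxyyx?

Yes

start at q3
read 'y': q3 → q4
read 'y': q4 → q2
read 'y': q2 → q4
read 'y': q4 → q2
read 'x': q2 → q0
read 'y': q0 → q3
read 'x': q3 → q3
read 'x': q3 → q3
read 'y': q3 → q4
read 'y': q4 → q2
read 'x': q2 → q0
read 'y': q0 → q3
read 'y': q3 → q4
read 'x': q4 → q2
End state q2 is accepting.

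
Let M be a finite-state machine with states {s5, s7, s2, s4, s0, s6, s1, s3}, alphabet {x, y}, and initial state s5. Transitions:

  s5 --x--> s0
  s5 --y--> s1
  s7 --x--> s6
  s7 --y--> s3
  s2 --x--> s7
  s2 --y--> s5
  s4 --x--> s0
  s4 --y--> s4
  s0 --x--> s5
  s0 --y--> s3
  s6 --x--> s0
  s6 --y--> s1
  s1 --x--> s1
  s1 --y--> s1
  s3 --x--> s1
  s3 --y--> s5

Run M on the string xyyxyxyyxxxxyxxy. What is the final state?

s1

start at s5
read 'x': s5 → s0
read 'y': s0 → s3
read 'y': s3 → s5
read 'x': s5 → s0
read 'y': s0 → s3
read 'x': s3 → s1
read 'y': s1 → s1
read 'y': s1 → s1
read 'x': s1 → s1
read 'x': s1 → s1
read 'x': s1 → s1
read 'x': s1 → s1
read 'y': s1 → s1
read 'x': s1 → s1
read 'x': s1 → s1
read 'y': s1 → s1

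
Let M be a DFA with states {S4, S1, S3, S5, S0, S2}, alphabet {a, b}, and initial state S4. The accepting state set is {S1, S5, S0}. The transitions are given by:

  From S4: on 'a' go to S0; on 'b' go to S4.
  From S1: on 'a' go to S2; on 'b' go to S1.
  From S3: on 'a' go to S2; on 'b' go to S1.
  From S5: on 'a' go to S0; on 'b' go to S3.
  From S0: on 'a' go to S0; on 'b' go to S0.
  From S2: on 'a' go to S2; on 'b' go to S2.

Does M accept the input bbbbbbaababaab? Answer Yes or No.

Trace: S4 -b-> S4 -b-> S4 -b-> S4 -b-> S4 -b-> S4 -b-> S4 -a-> S0 -a-> S0 -b-> S0 -a-> S0 -b-> S0 -a-> S0 -a-> S0 -b-> S0
End state S0 is accepting.

Yes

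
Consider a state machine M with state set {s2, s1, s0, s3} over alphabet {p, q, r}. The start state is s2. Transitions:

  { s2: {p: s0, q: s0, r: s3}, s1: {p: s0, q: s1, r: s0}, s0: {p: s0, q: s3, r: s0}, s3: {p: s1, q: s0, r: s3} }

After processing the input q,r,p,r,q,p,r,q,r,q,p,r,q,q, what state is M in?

s2 → s0 → s0 → s0 → s0 → s3 → s1 → s0 → s3 → s3 → s0 → s0 → s0 → s3 → s0

s0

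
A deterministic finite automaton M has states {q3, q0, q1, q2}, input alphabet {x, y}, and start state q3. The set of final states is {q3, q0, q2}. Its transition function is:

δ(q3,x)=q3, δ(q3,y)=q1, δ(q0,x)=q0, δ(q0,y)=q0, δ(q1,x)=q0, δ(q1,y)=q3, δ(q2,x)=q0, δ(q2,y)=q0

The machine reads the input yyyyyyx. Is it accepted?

q3 → q1 → q3 → q1 → q3 → q1 → q3 → q3
End state q3 is accepting.

Yes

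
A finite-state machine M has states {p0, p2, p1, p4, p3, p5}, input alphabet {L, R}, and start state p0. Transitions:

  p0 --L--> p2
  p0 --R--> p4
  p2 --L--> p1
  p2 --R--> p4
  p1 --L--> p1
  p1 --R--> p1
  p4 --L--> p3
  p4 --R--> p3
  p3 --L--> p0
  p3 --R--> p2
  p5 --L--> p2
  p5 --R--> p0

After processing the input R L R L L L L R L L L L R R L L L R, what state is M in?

Trace: p0 -R-> p4 -L-> p3 -R-> p2 -L-> p1 -L-> p1 -L-> p1 -L-> p1 -R-> p1 -L-> p1 -L-> p1 -L-> p1 -L-> p1 -R-> p1 -R-> p1 -L-> p1 -L-> p1 -L-> p1 -R-> p1

p1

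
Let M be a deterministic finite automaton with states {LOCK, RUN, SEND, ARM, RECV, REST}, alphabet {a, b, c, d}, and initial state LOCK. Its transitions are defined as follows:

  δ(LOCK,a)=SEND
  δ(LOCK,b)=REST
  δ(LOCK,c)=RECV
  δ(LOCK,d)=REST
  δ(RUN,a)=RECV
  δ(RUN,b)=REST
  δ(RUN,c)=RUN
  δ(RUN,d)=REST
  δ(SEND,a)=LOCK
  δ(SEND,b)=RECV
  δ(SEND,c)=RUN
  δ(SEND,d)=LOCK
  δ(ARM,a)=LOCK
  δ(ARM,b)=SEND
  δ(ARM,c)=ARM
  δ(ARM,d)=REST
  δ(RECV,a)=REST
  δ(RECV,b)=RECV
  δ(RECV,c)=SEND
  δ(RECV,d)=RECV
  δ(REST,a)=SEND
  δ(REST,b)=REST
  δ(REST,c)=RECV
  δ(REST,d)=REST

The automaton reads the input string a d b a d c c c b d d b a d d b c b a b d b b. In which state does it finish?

start at LOCK
read 'a': LOCK → SEND
read 'd': SEND → LOCK
read 'b': LOCK → REST
read 'a': REST → SEND
read 'd': SEND → LOCK
read 'c': LOCK → RECV
read 'c': RECV → SEND
read 'c': SEND → RUN
read 'b': RUN → REST
read 'd': REST → REST
read 'd': REST → REST
read 'b': REST → REST
read 'a': REST → SEND
read 'd': SEND → LOCK
read 'd': LOCK → REST
read 'b': REST → REST
read 'c': REST → RECV
read 'b': RECV → RECV
read 'a': RECV → REST
read 'b': REST → REST
read 'd': REST → REST
read 'b': REST → REST
read 'b': REST → REST

REST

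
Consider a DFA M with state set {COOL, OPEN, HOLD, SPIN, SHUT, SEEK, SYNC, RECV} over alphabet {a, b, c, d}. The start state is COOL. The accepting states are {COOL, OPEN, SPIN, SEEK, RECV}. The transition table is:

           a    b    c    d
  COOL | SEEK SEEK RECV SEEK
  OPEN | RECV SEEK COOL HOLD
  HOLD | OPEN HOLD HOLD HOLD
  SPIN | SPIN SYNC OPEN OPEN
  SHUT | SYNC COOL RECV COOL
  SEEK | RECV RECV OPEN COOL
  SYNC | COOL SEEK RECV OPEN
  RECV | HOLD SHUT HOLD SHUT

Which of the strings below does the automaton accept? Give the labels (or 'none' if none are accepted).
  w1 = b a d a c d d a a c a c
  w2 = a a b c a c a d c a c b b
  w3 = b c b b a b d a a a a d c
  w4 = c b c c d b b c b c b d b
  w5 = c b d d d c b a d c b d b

w1, w2, w5

w1:
  start at COOL
  read 'b': COOL → SEEK
  read 'a': SEEK → RECV
  read 'd': RECV → SHUT
  read 'a': SHUT → SYNC
  read 'c': SYNC → RECV
  read 'd': RECV → SHUT
  read 'd': SHUT → COOL
  read 'a': COOL → SEEK
  read 'a': SEEK → RECV
  read 'c': RECV → HOLD
  read 'a': HOLD → OPEN
  read 'c': OPEN → COOL
  end COOL, accepted
w2:
  start at COOL
  read 'a': COOL → SEEK
  read 'a': SEEK → RECV
  read 'b': RECV → SHUT
  read 'c': SHUT → RECV
  read 'a': RECV → HOLD
  read 'c': HOLD → HOLD
  read 'a': HOLD → OPEN
  read 'd': OPEN → HOLD
  read 'c': HOLD → HOLD
  read 'a': HOLD → OPEN
  read 'c': OPEN → COOL
  read 'b': COOL → SEEK
  read 'b': SEEK → RECV
  end RECV, accepted
w3:
  start at COOL
  read 'b': COOL → SEEK
  read 'c': SEEK → OPEN
  read 'b': OPEN → SEEK
  read 'b': SEEK → RECV
  read 'a': RECV → HOLD
  read 'b': HOLD → HOLD
  read 'd': HOLD → HOLD
  read 'a': HOLD → OPEN
  read 'a': OPEN → RECV
  read 'a': RECV → HOLD
  read 'a': HOLD → OPEN
  read 'd': OPEN → HOLD
  read 'c': HOLD → HOLD
  end HOLD, rejected
w4:
  start at COOL
  read 'c': COOL → RECV
  read 'b': RECV → SHUT
  read 'c': SHUT → RECV
  read 'c': RECV → HOLD
  read 'd': HOLD → HOLD
  read 'b': HOLD → HOLD
  read 'b': HOLD → HOLD
  read 'c': HOLD → HOLD
  read 'b': HOLD → HOLD
  read 'c': HOLD → HOLD
  read 'b': HOLD → HOLD
  read 'd': HOLD → HOLD
  read 'b': HOLD → HOLD
  end HOLD, rejected
w5:
  start at COOL
  read 'c': COOL → RECV
  read 'b': RECV → SHUT
  read 'd': SHUT → COOL
  read 'd': COOL → SEEK
  read 'd': SEEK → COOL
  read 'c': COOL → RECV
  read 'b': RECV → SHUT
  read 'a': SHUT → SYNC
  read 'd': SYNC → OPEN
  read 'c': OPEN → COOL
  read 'b': COOL → SEEK
  read 'd': SEEK → COOL
  read 'b': COOL → SEEK
  end SEEK, accepted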